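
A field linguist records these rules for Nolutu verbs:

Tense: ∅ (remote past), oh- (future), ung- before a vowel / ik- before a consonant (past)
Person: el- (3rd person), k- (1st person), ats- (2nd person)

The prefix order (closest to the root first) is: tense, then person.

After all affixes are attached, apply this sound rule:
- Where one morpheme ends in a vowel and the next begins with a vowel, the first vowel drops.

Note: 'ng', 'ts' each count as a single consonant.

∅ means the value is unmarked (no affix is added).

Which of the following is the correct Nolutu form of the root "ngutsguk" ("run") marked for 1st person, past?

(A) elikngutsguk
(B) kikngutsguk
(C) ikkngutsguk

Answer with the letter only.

Attach tense past ik- (before consonant 'ng') → ikngutsguk.
Attach person 1st person k- → kikngutsguk.
Vowel deletion: no change.
So the correct form is kikngutsguk, option (B).
(A) elikngutsguk is wrong: it uses 3rd person instead of 1st person for person.
(C) ikkngutsguk is wrong: it has the affixes in the wrong order.

B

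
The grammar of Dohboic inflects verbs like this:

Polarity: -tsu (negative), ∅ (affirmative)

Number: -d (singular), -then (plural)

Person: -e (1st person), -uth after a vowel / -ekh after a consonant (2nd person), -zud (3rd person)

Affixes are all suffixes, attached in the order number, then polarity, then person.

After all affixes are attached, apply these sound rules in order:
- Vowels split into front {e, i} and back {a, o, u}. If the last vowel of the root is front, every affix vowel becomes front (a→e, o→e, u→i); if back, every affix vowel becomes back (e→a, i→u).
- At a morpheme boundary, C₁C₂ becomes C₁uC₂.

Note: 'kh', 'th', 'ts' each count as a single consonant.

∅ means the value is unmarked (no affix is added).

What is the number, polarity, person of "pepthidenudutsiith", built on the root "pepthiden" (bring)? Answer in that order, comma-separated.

Segment: pepthiden-d-tsu-uth.
number: -d → singular.
polarity: -tsu → negative.
person: -uth/ekh → 2nd person.

singular, negative, 2nd person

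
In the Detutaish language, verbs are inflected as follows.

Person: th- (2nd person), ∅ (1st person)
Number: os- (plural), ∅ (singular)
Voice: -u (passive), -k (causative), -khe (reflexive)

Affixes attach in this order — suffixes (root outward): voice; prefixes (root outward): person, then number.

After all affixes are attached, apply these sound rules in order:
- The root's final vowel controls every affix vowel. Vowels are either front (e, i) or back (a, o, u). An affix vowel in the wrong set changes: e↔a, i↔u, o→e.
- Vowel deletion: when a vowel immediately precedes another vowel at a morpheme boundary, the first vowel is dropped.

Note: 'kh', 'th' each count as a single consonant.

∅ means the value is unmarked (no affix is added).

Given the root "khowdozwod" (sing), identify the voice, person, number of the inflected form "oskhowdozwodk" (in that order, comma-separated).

Segment: os-khowdozwod-k.
voice: -k → causative.
person: ∅ → 1st person.
number: os- → plural.

causative, 1st person, plural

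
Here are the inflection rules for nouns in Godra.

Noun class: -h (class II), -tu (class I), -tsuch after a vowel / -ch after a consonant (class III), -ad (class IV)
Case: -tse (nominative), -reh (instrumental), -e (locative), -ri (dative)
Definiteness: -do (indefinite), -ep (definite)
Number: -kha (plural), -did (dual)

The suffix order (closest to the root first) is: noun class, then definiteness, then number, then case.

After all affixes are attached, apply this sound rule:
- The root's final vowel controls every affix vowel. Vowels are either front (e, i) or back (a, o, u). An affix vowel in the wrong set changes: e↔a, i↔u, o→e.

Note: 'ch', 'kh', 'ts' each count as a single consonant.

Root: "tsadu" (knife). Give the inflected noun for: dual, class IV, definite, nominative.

tsaduadapdudtsa

Attach noun class class IV -ad → tsaduad.
Attach definiteness definite -ep → tsaduadep.
Attach number dual -did → tsaduadepdid.
Attach case nominative -tse → tsaduadepdidtse.
Apply vowel harmony: tsaduadepdidtse → tsaduadapdudtsa.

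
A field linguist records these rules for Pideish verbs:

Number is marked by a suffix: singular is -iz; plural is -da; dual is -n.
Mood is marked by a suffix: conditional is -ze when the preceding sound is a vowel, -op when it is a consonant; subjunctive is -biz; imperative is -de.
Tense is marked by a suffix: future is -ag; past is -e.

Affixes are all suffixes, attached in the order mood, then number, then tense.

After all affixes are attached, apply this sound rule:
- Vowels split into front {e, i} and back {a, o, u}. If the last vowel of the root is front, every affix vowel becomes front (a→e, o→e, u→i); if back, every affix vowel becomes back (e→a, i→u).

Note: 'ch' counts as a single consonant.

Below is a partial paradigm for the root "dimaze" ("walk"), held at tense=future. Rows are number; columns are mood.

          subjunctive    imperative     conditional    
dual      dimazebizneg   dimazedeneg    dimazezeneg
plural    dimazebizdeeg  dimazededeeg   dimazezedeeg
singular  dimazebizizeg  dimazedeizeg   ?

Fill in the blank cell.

Attach mood conditional -ze (after vowel 'e') → dimazeze.
Attach number singular -iz → dimazezeiz.
Attach tense future -ag → dimazezeizag.
Apply vowel harmony: dimazezeizag → dimazezeizeg.

dimazezeizeg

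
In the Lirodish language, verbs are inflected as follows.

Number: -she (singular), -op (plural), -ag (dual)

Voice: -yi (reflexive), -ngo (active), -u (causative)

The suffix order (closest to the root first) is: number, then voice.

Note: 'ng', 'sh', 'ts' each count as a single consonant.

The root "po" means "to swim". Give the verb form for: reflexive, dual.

Attach number dual -ag → poag.
Attach voice reflexive -yi → poagyi.

poagyi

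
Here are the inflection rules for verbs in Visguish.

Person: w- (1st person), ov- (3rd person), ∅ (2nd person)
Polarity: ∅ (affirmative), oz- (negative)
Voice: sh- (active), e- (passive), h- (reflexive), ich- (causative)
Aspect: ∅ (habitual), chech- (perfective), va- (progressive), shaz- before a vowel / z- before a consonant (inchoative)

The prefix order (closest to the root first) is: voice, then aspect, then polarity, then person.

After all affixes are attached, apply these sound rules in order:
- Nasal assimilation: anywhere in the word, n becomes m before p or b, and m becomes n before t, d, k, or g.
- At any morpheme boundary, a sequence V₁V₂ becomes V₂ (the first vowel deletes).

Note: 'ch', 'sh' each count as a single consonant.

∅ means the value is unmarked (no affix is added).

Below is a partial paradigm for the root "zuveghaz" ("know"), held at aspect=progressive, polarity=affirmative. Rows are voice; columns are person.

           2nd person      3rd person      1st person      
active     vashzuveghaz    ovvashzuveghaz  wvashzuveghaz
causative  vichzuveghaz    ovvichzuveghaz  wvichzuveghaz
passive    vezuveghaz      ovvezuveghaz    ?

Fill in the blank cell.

wvezuveghaz

Attach voice passive e- → ezuveghaz.
Attach aspect progressive va- → vaezuveghaz.
polarity = affirmative: zero marking, form stays vaezuveghaz.
Attach person 1st person w- → wvaezuveghaz.
Nasal assimilation: no change.
Apply vowel deletion: wvaezuveghaz → wvezuveghaz.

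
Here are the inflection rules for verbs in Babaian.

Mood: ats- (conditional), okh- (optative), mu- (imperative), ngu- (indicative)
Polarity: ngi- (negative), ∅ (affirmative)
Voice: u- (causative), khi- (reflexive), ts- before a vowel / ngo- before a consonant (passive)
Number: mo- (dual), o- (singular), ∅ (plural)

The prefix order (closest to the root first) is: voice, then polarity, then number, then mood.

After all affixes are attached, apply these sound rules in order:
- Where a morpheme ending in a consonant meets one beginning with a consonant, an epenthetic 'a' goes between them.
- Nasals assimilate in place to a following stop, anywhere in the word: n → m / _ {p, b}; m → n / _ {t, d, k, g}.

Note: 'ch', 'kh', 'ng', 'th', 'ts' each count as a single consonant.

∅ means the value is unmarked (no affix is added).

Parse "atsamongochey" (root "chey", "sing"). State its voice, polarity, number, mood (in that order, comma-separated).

passive, affirmative, dual, conditional

Segment: ats-mo-ngo-chey.
voice: ts/ngo- → passive.
polarity: ∅ → affirmative.
number: mo- → dual.
mood: ats- → conditional.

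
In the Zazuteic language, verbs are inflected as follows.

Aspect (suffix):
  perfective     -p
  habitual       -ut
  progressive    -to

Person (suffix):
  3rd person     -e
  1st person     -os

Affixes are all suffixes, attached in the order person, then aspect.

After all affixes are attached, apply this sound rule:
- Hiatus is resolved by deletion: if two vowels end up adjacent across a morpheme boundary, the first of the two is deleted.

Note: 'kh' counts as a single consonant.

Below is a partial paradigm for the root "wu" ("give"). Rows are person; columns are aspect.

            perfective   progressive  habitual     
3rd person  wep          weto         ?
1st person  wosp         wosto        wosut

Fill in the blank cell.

wut

Attach person 3rd person -e → wue.
Attach aspect habitual -ut → wueut.
Apply vowel deletion: wueut → wut.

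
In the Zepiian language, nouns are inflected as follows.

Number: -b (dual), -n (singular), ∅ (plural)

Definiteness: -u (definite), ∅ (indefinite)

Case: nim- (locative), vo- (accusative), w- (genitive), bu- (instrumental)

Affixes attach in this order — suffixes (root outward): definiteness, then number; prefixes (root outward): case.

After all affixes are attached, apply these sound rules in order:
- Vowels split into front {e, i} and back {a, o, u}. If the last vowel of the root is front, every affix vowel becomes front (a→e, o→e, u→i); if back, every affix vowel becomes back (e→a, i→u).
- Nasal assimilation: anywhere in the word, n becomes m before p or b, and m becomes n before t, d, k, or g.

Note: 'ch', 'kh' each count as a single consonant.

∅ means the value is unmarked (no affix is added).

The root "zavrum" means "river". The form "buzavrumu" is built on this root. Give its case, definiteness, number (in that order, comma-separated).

Segment: bu-zavrum-u.
case: bu- → instrumental.
definiteness: -u → definite.
number: ∅ → plural.

instrumental, definite, plural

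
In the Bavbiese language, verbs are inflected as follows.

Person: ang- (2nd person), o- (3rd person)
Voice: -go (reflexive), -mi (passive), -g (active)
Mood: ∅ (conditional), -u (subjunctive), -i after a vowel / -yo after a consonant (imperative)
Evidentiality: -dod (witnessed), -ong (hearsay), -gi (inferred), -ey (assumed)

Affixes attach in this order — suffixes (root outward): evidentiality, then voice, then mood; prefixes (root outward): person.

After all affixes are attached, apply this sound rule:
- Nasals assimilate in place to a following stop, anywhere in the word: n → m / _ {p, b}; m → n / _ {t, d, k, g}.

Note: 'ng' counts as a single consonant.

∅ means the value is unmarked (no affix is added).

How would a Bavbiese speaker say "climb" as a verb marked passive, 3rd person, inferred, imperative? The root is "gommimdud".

Attach evidentiality inferred -gi → gommimdudgi.
Attach person 3rd person o- → ogommimdudgi.
Attach voice passive -mi → ogommimdudgimi.
Attach mood imperative -i (after vowel 'i') → ogommimdudgimii.
Apply nasal assimilation: ogommimdudgimii → ogommindudgimii.

ogommindudgimii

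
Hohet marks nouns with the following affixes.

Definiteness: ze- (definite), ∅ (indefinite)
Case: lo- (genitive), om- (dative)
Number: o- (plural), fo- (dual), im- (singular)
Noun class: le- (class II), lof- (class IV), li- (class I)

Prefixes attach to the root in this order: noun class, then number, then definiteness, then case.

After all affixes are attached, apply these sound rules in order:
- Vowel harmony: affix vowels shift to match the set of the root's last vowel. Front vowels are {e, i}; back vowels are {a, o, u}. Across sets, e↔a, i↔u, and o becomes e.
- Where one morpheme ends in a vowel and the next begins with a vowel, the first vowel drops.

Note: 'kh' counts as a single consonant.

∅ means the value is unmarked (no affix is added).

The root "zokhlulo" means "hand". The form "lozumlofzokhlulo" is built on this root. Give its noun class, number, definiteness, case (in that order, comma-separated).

class IV, singular, definite, genitive

Segment: lo-ze-im-lof-zokhlulo.
noun class: lof- → class IV.
number: im- → singular.
definiteness: ze- → definite.
case: lo- → genitive.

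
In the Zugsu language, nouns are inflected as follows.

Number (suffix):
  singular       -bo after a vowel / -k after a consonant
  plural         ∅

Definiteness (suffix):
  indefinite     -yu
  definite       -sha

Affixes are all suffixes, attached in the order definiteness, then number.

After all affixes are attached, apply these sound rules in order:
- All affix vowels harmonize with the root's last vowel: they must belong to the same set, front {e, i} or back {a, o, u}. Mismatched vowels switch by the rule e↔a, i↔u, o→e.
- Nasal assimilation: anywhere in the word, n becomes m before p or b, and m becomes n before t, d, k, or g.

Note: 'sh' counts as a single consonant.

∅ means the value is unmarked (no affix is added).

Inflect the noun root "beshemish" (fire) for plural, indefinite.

Attach definiteness indefinite -yu → beshemishyu.
number = plural: zero marking, form stays beshemishyu.
Apply vowel harmony: beshemishyu → beshemishyi.
Nasal assimilation: no change.

beshemishyi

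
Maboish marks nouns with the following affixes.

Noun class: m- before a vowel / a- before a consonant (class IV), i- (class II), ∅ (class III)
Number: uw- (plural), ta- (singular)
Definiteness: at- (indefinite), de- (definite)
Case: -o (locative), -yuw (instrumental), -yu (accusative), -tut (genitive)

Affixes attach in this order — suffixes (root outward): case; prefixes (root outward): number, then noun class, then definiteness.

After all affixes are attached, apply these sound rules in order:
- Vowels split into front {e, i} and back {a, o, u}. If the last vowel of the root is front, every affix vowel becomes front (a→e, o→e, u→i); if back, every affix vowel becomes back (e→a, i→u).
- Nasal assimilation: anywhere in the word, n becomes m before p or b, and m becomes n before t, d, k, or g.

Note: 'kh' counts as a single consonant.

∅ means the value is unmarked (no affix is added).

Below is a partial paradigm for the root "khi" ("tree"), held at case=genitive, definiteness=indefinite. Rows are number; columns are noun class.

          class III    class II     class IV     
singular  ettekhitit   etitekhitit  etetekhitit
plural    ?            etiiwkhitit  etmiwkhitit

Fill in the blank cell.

etiwkhitit

Attach number plural uw- → uwkhi.
Attach case genitive -tut → uwkhitut.
noun class = class III: zero marking, form stays uwkhitut.
Attach definiteness indefinite at- → atuwkhitut.
Apply vowel harmony: atuwkhitut → etiwkhitit.
Nasal assimilation: no change.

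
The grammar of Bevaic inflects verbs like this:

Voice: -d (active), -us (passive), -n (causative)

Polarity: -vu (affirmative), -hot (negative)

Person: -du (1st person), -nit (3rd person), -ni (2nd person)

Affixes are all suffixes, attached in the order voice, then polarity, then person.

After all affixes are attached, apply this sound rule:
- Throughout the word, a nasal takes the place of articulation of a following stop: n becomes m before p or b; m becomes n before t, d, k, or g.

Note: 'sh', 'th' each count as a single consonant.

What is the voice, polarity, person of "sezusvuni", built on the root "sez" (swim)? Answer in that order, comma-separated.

Segment: sez-us-vu-ni.
voice: -us → passive.
polarity: -vu → affirmative.
person: -ni → 2nd person.

passive, affirmative, 2nd person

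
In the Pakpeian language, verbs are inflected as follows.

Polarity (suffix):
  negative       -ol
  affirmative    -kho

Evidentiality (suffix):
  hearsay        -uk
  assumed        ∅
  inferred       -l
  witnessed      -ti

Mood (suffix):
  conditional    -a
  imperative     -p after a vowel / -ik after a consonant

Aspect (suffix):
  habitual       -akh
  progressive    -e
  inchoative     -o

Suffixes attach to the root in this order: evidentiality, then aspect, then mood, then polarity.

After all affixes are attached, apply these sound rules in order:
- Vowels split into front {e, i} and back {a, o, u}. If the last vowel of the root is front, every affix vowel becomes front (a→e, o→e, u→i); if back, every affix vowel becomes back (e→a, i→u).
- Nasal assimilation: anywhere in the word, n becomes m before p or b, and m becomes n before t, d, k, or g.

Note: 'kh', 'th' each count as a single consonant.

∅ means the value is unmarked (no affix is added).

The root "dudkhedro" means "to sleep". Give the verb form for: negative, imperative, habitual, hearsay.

dudkhedroukakhukol

Attach evidentiality hearsay -uk → dudkhedrouk.
Attach aspect habitual -akh → dudkhedroukakh.
Attach mood imperative -ik (after consonant 'kh') → dudkhedroukakhik.
Attach polarity negative -ol → dudkhedroukakhikol.
Apply vowel harmony: dudkhedroukakhikol → dudkhedroukakhukol.
Nasal assimilation: no change.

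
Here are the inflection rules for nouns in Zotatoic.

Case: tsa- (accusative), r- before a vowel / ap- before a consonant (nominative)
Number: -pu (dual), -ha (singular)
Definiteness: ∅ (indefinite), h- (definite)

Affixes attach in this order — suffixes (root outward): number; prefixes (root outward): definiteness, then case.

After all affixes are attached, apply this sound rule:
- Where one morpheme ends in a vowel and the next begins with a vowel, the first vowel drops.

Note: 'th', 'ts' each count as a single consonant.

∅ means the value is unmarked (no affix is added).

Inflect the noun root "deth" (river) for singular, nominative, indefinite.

definiteness = indefinite: zero marking, form stays deth.
Attach number singular -ha → dethha.
Attach case nominative ap- (before consonant 'd') → apdethha.
Vowel deletion: no change.

apdethha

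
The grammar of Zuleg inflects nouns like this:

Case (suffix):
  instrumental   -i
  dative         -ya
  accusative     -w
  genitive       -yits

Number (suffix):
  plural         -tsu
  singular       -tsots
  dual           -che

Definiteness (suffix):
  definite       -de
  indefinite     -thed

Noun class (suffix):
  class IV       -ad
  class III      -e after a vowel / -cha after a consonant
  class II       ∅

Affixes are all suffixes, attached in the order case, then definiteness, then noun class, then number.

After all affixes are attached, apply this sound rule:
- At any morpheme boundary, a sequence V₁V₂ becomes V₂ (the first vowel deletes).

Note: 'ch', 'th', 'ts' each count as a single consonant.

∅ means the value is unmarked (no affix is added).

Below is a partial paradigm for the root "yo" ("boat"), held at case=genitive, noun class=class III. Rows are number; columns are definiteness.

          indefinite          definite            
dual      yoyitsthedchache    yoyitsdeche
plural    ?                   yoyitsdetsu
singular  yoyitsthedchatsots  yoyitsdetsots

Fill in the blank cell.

Attach case genitive -yits → yoyits.
Attach definiteness indefinite -thed → yoyitsthed.
Attach noun class class III -cha (after consonant 'd') → yoyitsthedcha.
Attach number plural -tsu → yoyitsthedchatsu.
Vowel deletion: no change.

yoyitsthedchatsu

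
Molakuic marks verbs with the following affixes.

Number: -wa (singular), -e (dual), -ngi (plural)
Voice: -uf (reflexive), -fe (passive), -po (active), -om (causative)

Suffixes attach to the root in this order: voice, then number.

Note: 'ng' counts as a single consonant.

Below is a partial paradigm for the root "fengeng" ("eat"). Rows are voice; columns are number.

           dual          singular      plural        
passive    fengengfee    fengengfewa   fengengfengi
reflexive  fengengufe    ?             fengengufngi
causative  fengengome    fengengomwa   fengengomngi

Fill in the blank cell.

fengengufwa

Attach voice reflexive -uf → fengenguf.
Attach number singular -wa → fengengufwa.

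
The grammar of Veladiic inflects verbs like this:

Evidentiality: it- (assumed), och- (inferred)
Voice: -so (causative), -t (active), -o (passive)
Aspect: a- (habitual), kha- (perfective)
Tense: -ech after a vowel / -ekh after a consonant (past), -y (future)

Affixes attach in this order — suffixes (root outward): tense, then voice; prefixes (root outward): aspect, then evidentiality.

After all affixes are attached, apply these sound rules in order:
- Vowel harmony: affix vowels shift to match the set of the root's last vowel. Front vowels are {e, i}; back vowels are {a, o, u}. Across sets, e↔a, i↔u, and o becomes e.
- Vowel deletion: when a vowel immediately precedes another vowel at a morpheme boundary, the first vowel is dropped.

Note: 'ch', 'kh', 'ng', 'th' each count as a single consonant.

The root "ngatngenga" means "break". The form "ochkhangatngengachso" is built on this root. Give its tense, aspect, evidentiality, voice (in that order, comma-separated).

past, perfective, inferred, causative

Segment: och-kha-ngatngenga-ech-so.
tense: -ech/ekh → past.
aspect: kha- → perfective.
evidentiality: och- → inferred.
voice: -so → causative.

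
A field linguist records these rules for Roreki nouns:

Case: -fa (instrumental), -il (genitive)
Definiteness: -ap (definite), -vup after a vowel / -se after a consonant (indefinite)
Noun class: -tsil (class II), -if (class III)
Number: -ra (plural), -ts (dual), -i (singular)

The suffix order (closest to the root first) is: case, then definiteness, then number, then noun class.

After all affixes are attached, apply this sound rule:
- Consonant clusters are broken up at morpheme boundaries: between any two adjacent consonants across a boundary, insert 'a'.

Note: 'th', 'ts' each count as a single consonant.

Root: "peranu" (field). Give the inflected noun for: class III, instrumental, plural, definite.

Attach case instrumental -fa → peranufa.
Attach definiteness definite -ap → peranufaap.
Attach number plural -ra → peranufaapra.
Attach noun class class III -if → peranufaapraif.
Apply epenthesis: peranufaapraif → peranufaaparaif.

peranufaaparaif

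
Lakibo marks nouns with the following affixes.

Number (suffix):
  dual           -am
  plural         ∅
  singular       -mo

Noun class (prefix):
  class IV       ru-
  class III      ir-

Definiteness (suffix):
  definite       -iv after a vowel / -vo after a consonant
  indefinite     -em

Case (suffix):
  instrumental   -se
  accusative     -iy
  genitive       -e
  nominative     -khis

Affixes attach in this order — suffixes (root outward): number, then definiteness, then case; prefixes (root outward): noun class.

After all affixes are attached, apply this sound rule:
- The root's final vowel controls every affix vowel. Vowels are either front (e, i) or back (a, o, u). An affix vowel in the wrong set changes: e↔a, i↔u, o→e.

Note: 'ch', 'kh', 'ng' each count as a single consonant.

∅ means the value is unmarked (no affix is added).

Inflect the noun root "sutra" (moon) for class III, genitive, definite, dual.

Attach number dual -am → sutraam.
Attach definiteness definite -vo (after consonant 'm') → sutraamvo.
Attach noun class class III ir- → irsutraamvo.
Attach case genitive -e → irsutraamvoe.
Apply vowel harmony: irsutraamvoe → ursutraamvoa.

ursutraamvoa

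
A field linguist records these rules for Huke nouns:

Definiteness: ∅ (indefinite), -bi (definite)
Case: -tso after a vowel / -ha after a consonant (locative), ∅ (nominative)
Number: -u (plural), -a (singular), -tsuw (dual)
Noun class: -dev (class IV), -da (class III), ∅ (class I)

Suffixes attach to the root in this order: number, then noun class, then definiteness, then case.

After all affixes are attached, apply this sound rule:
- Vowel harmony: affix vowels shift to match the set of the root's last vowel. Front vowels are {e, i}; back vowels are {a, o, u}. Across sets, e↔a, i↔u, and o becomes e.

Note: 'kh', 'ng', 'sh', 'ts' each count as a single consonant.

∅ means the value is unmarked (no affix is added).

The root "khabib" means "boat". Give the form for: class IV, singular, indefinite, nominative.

Attach number singular -a → khabiba.
Attach noun class class IV -dev → khabibadev.
definiteness = indefinite: zero marking, form stays khabibadev.
case = nominative: zero marking, form stays khabibadev.
Apply vowel harmony: khabibadev → khabibedev.

khabibedev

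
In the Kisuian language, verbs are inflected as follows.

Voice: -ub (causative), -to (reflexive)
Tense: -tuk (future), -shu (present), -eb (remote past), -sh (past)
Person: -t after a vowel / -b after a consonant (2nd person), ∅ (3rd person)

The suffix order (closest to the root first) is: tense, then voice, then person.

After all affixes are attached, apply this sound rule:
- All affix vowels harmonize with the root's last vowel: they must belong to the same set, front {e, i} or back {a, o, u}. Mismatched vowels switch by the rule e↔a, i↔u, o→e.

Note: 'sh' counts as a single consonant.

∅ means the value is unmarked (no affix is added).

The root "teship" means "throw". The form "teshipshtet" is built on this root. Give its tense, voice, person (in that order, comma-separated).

Segment: teship-sh-to-t.
tense: -sh → past.
voice: -to → reflexive.
person: -t/b → 2nd person.

past, reflexive, 2nd person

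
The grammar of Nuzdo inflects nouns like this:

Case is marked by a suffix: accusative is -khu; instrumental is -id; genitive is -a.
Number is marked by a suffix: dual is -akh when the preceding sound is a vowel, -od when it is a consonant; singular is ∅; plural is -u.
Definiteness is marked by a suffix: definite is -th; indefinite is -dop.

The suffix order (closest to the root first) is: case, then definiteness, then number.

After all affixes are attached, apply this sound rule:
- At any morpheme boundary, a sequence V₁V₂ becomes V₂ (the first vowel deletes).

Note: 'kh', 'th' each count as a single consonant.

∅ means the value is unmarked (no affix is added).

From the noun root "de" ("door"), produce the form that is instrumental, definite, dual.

Attach case instrumental -id → deid.
Attach definiteness definite -th → deidth.
Attach number dual -od (after consonant 'th') → deidthod.
Apply vowel deletion: deidthod → didthod.

didthod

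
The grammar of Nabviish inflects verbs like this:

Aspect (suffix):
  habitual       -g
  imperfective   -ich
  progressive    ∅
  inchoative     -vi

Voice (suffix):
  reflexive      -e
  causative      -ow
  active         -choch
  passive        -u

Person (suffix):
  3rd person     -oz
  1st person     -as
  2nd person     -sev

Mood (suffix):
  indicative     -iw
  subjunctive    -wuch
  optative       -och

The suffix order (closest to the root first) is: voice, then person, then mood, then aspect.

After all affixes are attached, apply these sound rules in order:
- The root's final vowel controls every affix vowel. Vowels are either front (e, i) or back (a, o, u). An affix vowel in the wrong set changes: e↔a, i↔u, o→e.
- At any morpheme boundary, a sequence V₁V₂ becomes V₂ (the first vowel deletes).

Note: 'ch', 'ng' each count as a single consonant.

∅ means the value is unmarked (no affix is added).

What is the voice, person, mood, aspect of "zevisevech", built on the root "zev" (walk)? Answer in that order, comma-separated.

Segment: zev-u-sev-och.
voice: -u → passive.
person: -sev → 2nd person.
mood: -och → optative.
aspect: ∅ → progressive.

passive, 2nd person, optative, progressive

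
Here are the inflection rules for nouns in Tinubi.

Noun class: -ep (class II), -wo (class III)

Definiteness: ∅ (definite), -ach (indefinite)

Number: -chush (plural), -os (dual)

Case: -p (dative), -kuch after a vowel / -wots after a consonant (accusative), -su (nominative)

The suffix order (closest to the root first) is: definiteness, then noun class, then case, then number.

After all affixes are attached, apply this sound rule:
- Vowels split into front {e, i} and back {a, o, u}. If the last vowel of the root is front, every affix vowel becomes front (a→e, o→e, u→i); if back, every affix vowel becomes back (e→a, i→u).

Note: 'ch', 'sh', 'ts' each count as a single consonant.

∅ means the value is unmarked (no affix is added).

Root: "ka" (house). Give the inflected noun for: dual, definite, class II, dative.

definiteness = definite: zero marking, form stays ka.
Attach noun class class II -ep → kaep.
Attach case dative -p → kaepp.
Attach number dual -os → kaeppos.
Apply vowel harmony: kaeppos → kaappos.

kaappos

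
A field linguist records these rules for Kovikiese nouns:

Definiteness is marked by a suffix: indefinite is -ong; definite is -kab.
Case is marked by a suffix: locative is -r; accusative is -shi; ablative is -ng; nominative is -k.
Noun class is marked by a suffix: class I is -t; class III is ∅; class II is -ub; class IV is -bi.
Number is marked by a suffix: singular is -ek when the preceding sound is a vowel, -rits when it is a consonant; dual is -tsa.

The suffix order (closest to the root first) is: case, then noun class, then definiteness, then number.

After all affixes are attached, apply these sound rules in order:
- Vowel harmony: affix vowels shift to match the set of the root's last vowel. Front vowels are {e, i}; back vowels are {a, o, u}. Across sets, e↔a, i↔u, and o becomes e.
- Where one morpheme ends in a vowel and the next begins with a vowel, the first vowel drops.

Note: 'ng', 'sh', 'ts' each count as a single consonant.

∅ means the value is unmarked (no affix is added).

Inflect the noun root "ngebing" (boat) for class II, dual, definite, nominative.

Attach case nominative -k → ngebingk.
Attach noun class class II -ub → ngebingkub.
Attach definiteness definite -kab → ngebingkubkab.
Attach number dual -tsa → ngebingkubkabtsa.
Apply vowel harmony: ngebingkubkabtsa → ngebingkibkebtse.
Vowel deletion: no change.

ngebingkibkebtse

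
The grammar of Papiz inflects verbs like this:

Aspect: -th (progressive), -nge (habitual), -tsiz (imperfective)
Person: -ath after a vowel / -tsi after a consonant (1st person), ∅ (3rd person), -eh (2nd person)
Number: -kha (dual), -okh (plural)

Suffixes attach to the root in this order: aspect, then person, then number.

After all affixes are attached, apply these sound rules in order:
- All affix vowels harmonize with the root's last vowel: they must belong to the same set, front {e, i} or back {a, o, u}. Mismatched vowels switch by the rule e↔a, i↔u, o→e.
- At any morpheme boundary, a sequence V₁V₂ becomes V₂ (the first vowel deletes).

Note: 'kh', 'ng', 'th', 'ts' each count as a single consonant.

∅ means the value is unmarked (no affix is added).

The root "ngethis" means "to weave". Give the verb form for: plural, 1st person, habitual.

ngethisngethekh

Attach aspect habitual -nge → ngethisnge.
Attach person 1st person -ath (after vowel 'e') → ngethisngeath.
Attach number plural -okh → ngethisngeathokh.
Apply vowel harmony: ngethisngeathokh → ngethisngeethekh.
Apply vowel deletion: ngethisngeethekh → ngethisngethekh.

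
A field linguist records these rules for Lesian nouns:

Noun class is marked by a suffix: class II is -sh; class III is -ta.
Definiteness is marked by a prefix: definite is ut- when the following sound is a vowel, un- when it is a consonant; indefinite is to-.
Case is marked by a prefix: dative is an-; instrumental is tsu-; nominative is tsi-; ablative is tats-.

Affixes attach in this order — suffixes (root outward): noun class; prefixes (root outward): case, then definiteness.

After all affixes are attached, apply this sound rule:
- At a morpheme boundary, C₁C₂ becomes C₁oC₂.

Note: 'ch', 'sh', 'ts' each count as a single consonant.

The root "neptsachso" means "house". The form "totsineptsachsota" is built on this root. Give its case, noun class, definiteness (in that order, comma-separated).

nominative, class III, indefinite

Segment: to-tsi-neptsachso-ta.
case: tsi- → nominative.
noun class: -ta → class III.
definiteness: to- → indefinite.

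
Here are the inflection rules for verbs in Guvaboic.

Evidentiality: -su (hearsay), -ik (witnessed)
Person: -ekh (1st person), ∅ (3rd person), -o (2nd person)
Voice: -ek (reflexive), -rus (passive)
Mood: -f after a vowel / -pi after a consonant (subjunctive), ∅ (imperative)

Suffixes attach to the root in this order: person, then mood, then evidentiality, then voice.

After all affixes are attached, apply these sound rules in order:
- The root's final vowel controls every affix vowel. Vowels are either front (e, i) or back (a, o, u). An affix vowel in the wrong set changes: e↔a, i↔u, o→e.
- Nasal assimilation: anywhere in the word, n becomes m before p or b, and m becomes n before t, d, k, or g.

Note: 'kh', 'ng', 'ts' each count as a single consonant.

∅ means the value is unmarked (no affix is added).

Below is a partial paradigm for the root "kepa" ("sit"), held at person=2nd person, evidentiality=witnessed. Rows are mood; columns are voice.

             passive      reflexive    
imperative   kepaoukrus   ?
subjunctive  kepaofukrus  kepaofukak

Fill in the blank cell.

kepaoukak

Attach person 2nd person -o → kepao.
mood = imperative: zero marking, form stays kepao.
Attach evidentiality witnessed -ik → kepaoik.
Attach voice reflexive -ek → kepaoikek.
Apply vowel harmony: kepaoikek → kepaoukak.
Nasal assimilation: no change.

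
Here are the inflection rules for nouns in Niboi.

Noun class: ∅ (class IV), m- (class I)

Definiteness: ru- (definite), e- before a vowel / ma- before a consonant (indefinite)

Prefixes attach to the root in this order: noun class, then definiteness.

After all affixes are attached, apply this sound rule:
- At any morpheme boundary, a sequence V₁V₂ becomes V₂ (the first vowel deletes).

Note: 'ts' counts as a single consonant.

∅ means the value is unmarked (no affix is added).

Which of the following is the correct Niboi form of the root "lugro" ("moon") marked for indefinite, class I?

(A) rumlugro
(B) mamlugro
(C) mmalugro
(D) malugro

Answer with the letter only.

B

Attach noun class class I m- → mlugro.
Attach definiteness indefinite ma- (before consonant 'm') → mamlugro.
Vowel deletion: no change.
So the correct form is mamlugro, option (B).
(D) malugro is wrong: it uses class IV instead of class I for noun class.
(A) rumlugro is wrong: it uses definite instead of indefinite for definiteness.
(C) mmalugro is wrong: it has the affixes in the wrong order.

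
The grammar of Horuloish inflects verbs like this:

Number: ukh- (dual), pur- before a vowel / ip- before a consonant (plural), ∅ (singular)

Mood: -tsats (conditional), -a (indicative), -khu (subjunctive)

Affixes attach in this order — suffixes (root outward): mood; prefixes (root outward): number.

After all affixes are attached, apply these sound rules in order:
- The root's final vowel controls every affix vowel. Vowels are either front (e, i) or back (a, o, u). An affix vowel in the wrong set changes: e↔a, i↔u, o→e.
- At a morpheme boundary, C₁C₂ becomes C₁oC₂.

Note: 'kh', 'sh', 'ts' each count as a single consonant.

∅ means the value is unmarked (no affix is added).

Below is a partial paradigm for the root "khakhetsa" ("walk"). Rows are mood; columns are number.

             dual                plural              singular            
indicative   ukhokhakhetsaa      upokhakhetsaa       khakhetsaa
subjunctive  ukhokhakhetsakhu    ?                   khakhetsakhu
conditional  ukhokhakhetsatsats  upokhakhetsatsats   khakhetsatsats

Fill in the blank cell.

upokhakhetsakhu

Attach mood subjunctive -khu → khakhetsakhu.
Attach number plural ip- (before consonant 'kh') → ipkhakhetsakhu.
Apply vowel harmony: ipkhakhetsakhu → upkhakhetsakhu.
Apply epenthesis: upkhakhetsakhu → upokhakhetsakhu.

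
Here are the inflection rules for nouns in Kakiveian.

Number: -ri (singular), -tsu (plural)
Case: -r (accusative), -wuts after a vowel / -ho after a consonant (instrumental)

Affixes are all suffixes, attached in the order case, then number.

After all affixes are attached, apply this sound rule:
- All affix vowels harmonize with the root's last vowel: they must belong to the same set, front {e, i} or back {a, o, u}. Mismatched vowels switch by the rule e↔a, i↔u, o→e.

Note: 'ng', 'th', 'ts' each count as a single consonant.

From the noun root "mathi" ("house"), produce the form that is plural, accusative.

Attach case accusative -r → mathir.
Attach number plural -tsu → mathirtsu.
Apply vowel harmony: mathirtsu → mathirtsi.

mathirtsi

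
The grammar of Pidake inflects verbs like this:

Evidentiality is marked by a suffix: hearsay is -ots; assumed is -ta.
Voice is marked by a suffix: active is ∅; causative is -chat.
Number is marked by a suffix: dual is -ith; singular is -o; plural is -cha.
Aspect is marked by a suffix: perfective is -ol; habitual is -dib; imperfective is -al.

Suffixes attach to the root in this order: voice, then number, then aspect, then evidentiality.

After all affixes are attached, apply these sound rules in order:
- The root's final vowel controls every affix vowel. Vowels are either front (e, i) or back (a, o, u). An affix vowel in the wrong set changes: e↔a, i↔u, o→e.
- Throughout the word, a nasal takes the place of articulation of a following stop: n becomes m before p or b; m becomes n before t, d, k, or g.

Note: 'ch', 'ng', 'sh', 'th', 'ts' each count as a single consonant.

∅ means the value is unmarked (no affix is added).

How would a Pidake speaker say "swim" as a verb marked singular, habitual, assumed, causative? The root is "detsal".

Attach voice causative -chat → detsalchat.
Attach number singular -o → detsalchato.
Attach aspect habitual -dib → detsalchatodib.
Attach evidentiality assumed -ta → detsalchatodibta.
Apply vowel harmony: detsalchatodibta → detsalchatodubta.
Nasal assimilation: no change.

detsalchatodubta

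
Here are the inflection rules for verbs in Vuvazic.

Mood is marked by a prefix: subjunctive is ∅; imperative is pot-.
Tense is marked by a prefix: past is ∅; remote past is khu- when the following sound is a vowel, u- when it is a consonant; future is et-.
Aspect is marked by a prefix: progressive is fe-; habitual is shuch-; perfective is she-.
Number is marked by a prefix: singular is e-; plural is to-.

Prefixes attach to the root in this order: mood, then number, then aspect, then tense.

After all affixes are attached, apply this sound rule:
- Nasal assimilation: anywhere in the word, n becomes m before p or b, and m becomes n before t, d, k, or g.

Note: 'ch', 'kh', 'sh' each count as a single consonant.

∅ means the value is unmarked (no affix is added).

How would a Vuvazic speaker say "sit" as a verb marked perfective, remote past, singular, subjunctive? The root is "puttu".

usheeputtu

mood = subjunctive: zero marking, form stays puttu.
Attach number singular e- → eputtu.
Attach aspect perfective she- → sheeputtu.
Attach tense remote past u- (before consonant 'sh') → usheeputtu.
Nasal assimilation: no change.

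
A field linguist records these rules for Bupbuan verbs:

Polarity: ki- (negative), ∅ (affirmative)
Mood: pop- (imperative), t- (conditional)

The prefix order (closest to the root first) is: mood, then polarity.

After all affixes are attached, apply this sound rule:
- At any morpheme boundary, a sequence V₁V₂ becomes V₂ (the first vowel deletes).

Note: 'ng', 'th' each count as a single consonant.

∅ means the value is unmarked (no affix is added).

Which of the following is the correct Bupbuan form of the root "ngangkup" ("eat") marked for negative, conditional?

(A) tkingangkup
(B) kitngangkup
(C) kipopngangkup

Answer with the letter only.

B

Attach mood conditional t- → tngangkup.
Attach polarity negative ki- → kitngangkup.
Vowel deletion: no change.
So the correct form is kitngangkup, option (B).
(C) kipopngangkup is wrong: it uses imperative instead of conditional for mood.
(A) tkingangkup is wrong: it has the affixes in the wrong order.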